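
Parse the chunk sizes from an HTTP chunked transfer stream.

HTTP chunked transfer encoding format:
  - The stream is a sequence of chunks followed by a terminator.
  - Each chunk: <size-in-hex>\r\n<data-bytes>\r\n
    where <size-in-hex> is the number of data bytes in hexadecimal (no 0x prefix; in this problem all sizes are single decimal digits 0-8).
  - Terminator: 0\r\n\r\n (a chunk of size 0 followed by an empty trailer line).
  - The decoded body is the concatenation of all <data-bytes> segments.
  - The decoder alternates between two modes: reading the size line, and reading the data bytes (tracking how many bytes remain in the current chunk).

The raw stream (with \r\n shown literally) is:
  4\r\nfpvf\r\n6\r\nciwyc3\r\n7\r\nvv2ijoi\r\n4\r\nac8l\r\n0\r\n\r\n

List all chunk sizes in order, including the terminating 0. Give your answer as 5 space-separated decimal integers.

Chunk 1: stream[0..1]='4' size=0x4=4, data at stream[3..7]='fpvf' -> body[0..4], body so far='fpvf'
Chunk 2: stream[9..10]='6' size=0x6=6, data at stream[12..18]='ciwyc3' -> body[4..10], body so far='fpvfciwyc3'
Chunk 3: stream[20..21]='7' size=0x7=7, data at stream[23..30]='vv2ijoi' -> body[10..17], body so far='fpvfciwyc3vv2ijoi'
Chunk 4: stream[32..33]='4' size=0x4=4, data at stream[35..39]='ac8l' -> body[17..21], body so far='fpvfciwyc3vv2ijoiac8l'
Chunk 5: stream[41..42]='0' size=0 (terminator). Final body='fpvfciwyc3vv2ijoiac8l' (21 bytes)

Answer: 4 6 7 4 0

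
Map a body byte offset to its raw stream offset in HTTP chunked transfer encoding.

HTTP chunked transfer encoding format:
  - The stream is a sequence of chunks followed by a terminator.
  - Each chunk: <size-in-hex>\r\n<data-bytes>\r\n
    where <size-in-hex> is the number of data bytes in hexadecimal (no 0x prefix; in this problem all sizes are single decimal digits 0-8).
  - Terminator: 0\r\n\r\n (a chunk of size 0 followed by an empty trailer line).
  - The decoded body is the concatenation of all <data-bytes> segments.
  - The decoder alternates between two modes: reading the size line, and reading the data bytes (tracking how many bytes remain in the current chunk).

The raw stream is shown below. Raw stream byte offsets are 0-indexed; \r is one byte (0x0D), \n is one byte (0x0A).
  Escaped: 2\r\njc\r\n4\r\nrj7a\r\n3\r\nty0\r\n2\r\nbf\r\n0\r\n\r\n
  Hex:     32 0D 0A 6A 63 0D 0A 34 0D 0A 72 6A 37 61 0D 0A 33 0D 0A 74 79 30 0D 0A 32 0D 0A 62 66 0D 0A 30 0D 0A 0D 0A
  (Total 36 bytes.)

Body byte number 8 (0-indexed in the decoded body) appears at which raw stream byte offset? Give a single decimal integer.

Chunk 1: stream[0..1]='2' size=0x2=2, data at stream[3..5]='jc' -> body[0..2], body so far='jc'
Chunk 2: stream[7..8]='4' size=0x4=4, data at stream[10..14]='rj7a' -> body[2..6], body so far='jcrj7a'
Chunk 3: stream[16..17]='3' size=0x3=3, data at stream[19..22]='ty0' -> body[6..9], body so far='jcrj7aty0'
Chunk 4: stream[24..25]='2' size=0x2=2, data at stream[27..29]='bf' -> body[9..11], body so far='jcrj7aty0bf'
Chunk 5: stream[31..32]='0' size=0 (terminator). Final body='jcrj7aty0bf' (11 bytes)
Body byte 8 at stream offset 21

Answer: 21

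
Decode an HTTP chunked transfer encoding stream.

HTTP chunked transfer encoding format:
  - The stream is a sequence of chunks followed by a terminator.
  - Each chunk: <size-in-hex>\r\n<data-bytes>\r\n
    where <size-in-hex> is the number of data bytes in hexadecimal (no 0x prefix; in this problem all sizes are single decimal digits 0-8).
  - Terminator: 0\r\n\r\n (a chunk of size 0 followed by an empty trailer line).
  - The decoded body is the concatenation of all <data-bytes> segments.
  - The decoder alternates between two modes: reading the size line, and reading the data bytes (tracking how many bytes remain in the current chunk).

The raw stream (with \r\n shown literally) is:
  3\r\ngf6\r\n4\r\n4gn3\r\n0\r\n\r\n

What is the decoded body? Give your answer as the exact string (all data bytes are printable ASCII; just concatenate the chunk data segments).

Answer: gf64gn3

Derivation:
Chunk 1: stream[0..1]='3' size=0x3=3, data at stream[3..6]='gf6' -> body[0..3], body so far='gf6'
Chunk 2: stream[8..9]='4' size=0x4=4, data at stream[11..15]='4gn3' -> body[3..7], body so far='gf64gn3'
Chunk 3: stream[17..18]='0' size=0 (terminator). Final body='gf64gn3' (7 bytes)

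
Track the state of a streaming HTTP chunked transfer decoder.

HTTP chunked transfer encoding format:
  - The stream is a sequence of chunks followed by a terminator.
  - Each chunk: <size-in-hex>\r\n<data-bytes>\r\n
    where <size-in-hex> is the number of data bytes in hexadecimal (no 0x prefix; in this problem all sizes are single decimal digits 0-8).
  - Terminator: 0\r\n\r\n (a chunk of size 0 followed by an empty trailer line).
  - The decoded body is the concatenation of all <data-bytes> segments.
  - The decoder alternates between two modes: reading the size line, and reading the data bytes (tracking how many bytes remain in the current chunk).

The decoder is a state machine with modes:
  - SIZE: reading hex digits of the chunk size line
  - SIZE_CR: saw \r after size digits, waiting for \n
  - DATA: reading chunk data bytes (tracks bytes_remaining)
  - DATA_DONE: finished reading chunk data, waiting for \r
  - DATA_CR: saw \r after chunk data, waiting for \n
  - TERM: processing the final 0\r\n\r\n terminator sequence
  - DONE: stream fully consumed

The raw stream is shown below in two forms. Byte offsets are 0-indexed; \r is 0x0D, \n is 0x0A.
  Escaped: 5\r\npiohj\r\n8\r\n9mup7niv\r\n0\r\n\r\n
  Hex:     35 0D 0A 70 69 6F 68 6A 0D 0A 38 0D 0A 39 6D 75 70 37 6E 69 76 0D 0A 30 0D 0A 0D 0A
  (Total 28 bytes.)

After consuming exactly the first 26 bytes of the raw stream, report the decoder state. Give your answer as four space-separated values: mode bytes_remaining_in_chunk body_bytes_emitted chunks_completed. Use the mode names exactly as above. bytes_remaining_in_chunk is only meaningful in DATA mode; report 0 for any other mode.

Answer: TERM 0 13 2

Derivation:
Byte 0 = '5': mode=SIZE remaining=0 emitted=0 chunks_done=0
Byte 1 = 0x0D: mode=SIZE_CR remaining=0 emitted=0 chunks_done=0
Byte 2 = 0x0A: mode=DATA remaining=5 emitted=0 chunks_done=0
Byte 3 = 'p': mode=DATA remaining=4 emitted=1 chunks_done=0
Byte 4 = 'i': mode=DATA remaining=3 emitted=2 chunks_done=0
Byte 5 = 'o': mode=DATA remaining=2 emitted=3 chunks_done=0
Byte 6 = 'h': mode=DATA remaining=1 emitted=4 chunks_done=0
Byte 7 = 'j': mode=DATA_DONE remaining=0 emitted=5 chunks_done=0
Byte 8 = 0x0D: mode=DATA_CR remaining=0 emitted=5 chunks_done=0
Byte 9 = 0x0A: mode=SIZE remaining=0 emitted=5 chunks_done=1
Byte 10 = '8': mode=SIZE remaining=0 emitted=5 chunks_done=1
Byte 11 = 0x0D: mode=SIZE_CR remaining=0 emitted=5 chunks_done=1
Byte 12 = 0x0A: mode=DATA remaining=8 emitted=5 chunks_done=1
Byte 13 = '9': mode=DATA remaining=7 emitted=6 chunks_done=1
Byte 14 = 'm': mode=DATA remaining=6 emitted=7 chunks_done=1
Byte 15 = 'u': mode=DATA remaining=5 emitted=8 chunks_done=1
Byte 16 = 'p': mode=DATA remaining=4 emitted=9 chunks_done=1
Byte 17 = '7': mode=DATA remaining=3 emitted=10 chunks_done=1
Byte 18 = 'n': mode=DATA remaining=2 emitted=11 chunks_done=1
Byte 19 = 'i': mode=DATA remaining=1 emitted=12 chunks_done=1
Byte 20 = 'v': mode=DATA_DONE remaining=0 emitted=13 chunks_done=1
Byte 21 = 0x0D: mode=DATA_CR remaining=0 emitted=13 chunks_done=1
Byte 22 = 0x0A: mode=SIZE remaining=0 emitted=13 chunks_done=2
Byte 23 = '0': mode=SIZE remaining=0 emitted=13 chunks_done=2
Byte 24 = 0x0D: mode=SIZE_CR remaining=0 emitted=13 chunks_done=2
Byte 25 = 0x0A: mode=TERM remaining=0 emitted=13 chunks_done=2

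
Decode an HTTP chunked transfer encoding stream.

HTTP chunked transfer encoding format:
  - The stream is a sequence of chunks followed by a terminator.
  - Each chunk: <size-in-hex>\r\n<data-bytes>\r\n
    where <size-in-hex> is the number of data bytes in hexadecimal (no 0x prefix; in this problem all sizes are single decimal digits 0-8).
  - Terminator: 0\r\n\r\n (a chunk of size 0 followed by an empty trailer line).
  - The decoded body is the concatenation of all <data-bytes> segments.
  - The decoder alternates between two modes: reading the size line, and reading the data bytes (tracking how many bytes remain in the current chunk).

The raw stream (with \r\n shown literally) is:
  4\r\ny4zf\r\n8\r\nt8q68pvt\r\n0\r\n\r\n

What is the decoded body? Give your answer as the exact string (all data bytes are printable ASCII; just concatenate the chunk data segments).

Chunk 1: stream[0..1]='4' size=0x4=4, data at stream[3..7]='y4zf' -> body[0..4], body so far='y4zf'
Chunk 2: stream[9..10]='8' size=0x8=8, data at stream[12..20]='t8q68pvt' -> body[4..12], body so far='y4zft8q68pvt'
Chunk 3: stream[22..23]='0' size=0 (terminator). Final body='y4zft8q68pvt' (12 bytes)

Answer: y4zft8q68pvt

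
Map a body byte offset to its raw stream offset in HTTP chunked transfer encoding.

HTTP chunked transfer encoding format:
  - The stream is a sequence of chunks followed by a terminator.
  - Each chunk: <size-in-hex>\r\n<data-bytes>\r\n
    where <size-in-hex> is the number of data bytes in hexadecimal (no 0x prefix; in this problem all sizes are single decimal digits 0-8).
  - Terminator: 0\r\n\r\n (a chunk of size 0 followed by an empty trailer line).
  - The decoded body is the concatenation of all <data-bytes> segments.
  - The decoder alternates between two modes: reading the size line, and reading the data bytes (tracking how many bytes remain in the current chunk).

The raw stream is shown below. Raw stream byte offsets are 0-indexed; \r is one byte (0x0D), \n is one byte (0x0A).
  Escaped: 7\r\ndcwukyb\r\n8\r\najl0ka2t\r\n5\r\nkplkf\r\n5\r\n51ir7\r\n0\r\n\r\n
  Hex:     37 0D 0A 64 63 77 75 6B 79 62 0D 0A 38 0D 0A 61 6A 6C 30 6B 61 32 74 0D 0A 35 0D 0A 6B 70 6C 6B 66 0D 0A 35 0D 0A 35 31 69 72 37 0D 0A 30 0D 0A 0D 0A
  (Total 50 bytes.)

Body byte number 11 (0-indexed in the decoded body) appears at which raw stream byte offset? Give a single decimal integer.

Answer: 19

Derivation:
Chunk 1: stream[0..1]='7' size=0x7=7, data at stream[3..10]='dcwukyb' -> body[0..7], body so far='dcwukyb'
Chunk 2: stream[12..13]='8' size=0x8=8, data at stream[15..23]='ajl0ka2t' -> body[7..15], body so far='dcwukybajl0ka2t'
Chunk 3: stream[25..26]='5' size=0x5=5, data at stream[28..33]='kplkf' -> body[15..20], body so far='dcwukybajl0ka2tkplkf'
Chunk 4: stream[35..36]='5' size=0x5=5, data at stream[38..43]='51ir7' -> body[20..25], body so far='dcwukybajl0ka2tkplkf51ir7'
Chunk 5: stream[45..46]='0' size=0 (terminator). Final body='dcwukybajl0ka2tkplkf51ir7' (25 bytes)
Body byte 11 at stream offset 19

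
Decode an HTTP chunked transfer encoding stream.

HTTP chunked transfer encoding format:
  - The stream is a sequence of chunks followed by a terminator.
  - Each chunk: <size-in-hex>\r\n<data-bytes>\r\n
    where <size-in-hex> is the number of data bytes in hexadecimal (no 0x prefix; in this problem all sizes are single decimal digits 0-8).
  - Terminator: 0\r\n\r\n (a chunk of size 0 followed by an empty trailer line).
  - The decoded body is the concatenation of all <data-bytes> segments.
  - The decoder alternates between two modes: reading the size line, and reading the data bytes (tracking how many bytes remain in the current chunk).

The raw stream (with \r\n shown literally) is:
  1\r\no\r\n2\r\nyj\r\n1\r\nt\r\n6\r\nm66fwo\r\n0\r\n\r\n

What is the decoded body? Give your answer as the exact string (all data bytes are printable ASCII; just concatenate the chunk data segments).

Chunk 1: stream[0..1]='1' size=0x1=1, data at stream[3..4]='o' -> body[0..1], body so far='o'
Chunk 2: stream[6..7]='2' size=0x2=2, data at stream[9..11]='yj' -> body[1..3], body so far='oyj'
Chunk 3: stream[13..14]='1' size=0x1=1, data at stream[16..17]='t' -> body[3..4], body so far='oyjt'
Chunk 4: stream[19..20]='6' size=0x6=6, data at stream[22..28]='m66fwo' -> body[4..10], body so far='oyjtm66fwo'
Chunk 5: stream[30..31]='0' size=0 (terminator). Final body='oyjtm66fwo' (10 bytes)

Answer: oyjtm66fwo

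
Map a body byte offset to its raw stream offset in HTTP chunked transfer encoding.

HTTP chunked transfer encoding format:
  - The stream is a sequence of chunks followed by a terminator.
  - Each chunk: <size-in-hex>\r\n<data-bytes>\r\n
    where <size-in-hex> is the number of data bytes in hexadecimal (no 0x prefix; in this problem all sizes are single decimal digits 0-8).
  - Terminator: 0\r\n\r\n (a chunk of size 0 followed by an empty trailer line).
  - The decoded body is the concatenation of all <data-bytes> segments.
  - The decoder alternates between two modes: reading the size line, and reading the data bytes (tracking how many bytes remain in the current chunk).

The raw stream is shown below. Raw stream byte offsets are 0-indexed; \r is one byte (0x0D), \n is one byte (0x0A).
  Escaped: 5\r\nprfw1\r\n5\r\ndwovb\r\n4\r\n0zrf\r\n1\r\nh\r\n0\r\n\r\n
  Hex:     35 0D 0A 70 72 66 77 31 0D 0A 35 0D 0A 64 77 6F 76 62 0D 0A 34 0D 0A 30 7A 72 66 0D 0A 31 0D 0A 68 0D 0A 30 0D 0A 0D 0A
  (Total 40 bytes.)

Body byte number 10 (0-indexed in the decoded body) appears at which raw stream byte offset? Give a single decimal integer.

Chunk 1: stream[0..1]='5' size=0x5=5, data at stream[3..8]='prfw1' -> body[0..5], body so far='prfw1'
Chunk 2: stream[10..11]='5' size=0x5=5, data at stream[13..18]='dwovb' -> body[5..10], body so far='prfw1dwovb'
Chunk 3: stream[20..21]='4' size=0x4=4, data at stream[23..27]='0zrf' -> body[10..14], body so far='prfw1dwovb0zrf'
Chunk 4: stream[29..30]='1' size=0x1=1, data at stream[32..33]='h' -> body[14..15], body so far='prfw1dwovb0zrfh'
Chunk 5: stream[35..36]='0' size=0 (terminator). Final body='prfw1dwovb0zrfh' (15 bytes)
Body byte 10 at stream offset 23

Answer: 23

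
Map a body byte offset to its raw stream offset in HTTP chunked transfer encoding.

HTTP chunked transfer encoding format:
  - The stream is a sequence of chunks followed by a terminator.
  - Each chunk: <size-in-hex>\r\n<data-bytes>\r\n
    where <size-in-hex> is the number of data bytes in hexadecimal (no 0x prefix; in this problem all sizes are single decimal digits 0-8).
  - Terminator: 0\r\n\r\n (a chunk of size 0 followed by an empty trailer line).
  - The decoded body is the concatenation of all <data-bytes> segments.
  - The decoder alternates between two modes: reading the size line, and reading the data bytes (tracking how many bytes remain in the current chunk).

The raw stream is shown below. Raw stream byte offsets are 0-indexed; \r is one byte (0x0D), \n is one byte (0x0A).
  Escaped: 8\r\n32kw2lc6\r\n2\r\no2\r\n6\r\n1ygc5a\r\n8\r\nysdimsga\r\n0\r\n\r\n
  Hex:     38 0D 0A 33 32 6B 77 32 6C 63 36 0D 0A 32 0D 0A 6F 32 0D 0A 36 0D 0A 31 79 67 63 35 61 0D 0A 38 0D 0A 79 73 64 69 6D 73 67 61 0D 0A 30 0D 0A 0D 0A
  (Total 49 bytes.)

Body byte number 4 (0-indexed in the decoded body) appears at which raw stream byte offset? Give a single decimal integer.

Chunk 1: stream[0..1]='8' size=0x8=8, data at stream[3..11]='32kw2lc6' -> body[0..8], body so far='32kw2lc6'
Chunk 2: stream[13..14]='2' size=0x2=2, data at stream[16..18]='o2' -> body[8..10], body so far='32kw2lc6o2'
Chunk 3: stream[20..21]='6' size=0x6=6, data at stream[23..29]='1ygc5a' -> body[10..16], body so far='32kw2lc6o21ygc5a'
Chunk 4: stream[31..32]='8' size=0x8=8, data at stream[34..42]='ysdimsga' -> body[16..24], body so far='32kw2lc6o21ygc5aysdimsga'
Chunk 5: stream[44..45]='0' size=0 (terminator). Final body='32kw2lc6o21ygc5aysdimsga' (24 bytes)
Body byte 4 at stream offset 7

Answer: 7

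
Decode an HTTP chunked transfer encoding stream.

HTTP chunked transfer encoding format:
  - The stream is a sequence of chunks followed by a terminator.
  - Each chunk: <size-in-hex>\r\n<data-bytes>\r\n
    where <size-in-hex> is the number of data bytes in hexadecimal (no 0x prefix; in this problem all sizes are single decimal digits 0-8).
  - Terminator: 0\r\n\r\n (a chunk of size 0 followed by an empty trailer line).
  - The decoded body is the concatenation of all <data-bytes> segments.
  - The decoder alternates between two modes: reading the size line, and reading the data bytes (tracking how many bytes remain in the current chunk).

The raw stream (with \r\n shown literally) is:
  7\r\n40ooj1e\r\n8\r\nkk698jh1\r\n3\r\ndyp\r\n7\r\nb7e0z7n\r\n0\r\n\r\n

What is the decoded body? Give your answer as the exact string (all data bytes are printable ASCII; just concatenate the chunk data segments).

Answer: 40ooj1ekk698jh1dypb7e0z7n

Derivation:
Chunk 1: stream[0..1]='7' size=0x7=7, data at stream[3..10]='40ooj1e' -> body[0..7], body so far='40ooj1e'
Chunk 2: stream[12..13]='8' size=0x8=8, data at stream[15..23]='kk698jh1' -> body[7..15], body so far='40ooj1ekk698jh1'
Chunk 3: stream[25..26]='3' size=0x3=3, data at stream[28..31]='dyp' -> body[15..18], body so far='40ooj1ekk698jh1dyp'
Chunk 4: stream[33..34]='7' size=0x7=7, data at stream[36..43]='b7e0z7n' -> body[18..25], body so far='40ooj1ekk698jh1dypb7e0z7n'
Chunk 5: stream[45..46]='0' size=0 (terminator). Final body='40ooj1ekk698jh1dypb7e0z7n' (25 bytes)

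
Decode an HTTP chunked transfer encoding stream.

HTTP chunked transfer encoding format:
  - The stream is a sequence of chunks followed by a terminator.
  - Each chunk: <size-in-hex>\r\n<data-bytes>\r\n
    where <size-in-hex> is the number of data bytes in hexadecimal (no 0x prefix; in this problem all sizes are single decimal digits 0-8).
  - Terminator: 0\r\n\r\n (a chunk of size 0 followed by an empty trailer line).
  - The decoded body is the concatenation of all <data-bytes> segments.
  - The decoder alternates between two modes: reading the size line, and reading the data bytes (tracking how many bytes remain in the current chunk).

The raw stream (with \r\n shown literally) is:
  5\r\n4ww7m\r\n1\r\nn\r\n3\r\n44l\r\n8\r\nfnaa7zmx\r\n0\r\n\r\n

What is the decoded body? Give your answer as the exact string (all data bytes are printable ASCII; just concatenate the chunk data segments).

Chunk 1: stream[0..1]='5' size=0x5=5, data at stream[3..8]='4ww7m' -> body[0..5], body so far='4ww7m'
Chunk 2: stream[10..11]='1' size=0x1=1, data at stream[13..14]='n' -> body[5..6], body so far='4ww7mn'
Chunk 3: stream[16..17]='3' size=0x3=3, data at stream[19..22]='44l' -> body[6..9], body so far='4ww7mn44l'
Chunk 4: stream[24..25]='8' size=0x8=8, data at stream[27..35]='fnaa7zmx' -> body[9..17], body so far='4ww7mn44lfnaa7zmx'
Chunk 5: stream[37..38]='0' size=0 (terminator). Final body='4ww7mn44lfnaa7zmx' (17 bytes)

Answer: 4ww7mn44lfnaa7zmx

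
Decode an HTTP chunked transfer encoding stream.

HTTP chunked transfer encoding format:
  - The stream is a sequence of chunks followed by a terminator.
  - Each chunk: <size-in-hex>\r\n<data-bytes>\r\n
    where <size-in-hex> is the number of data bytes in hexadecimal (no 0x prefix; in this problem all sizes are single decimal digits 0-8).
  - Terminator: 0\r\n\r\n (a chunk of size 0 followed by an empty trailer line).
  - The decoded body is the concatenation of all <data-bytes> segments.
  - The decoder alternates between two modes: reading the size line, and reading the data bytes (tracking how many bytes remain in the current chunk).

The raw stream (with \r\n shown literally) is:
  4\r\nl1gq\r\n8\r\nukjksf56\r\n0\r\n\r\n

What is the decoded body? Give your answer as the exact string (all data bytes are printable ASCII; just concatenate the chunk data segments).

Chunk 1: stream[0..1]='4' size=0x4=4, data at stream[3..7]='l1gq' -> body[0..4], body so far='l1gq'
Chunk 2: stream[9..10]='8' size=0x8=8, data at stream[12..20]='ukjksf56' -> body[4..12], body so far='l1gqukjksf56'
Chunk 3: stream[22..23]='0' size=0 (terminator). Final body='l1gqukjksf56' (12 bytes)

Answer: l1gqukjksf56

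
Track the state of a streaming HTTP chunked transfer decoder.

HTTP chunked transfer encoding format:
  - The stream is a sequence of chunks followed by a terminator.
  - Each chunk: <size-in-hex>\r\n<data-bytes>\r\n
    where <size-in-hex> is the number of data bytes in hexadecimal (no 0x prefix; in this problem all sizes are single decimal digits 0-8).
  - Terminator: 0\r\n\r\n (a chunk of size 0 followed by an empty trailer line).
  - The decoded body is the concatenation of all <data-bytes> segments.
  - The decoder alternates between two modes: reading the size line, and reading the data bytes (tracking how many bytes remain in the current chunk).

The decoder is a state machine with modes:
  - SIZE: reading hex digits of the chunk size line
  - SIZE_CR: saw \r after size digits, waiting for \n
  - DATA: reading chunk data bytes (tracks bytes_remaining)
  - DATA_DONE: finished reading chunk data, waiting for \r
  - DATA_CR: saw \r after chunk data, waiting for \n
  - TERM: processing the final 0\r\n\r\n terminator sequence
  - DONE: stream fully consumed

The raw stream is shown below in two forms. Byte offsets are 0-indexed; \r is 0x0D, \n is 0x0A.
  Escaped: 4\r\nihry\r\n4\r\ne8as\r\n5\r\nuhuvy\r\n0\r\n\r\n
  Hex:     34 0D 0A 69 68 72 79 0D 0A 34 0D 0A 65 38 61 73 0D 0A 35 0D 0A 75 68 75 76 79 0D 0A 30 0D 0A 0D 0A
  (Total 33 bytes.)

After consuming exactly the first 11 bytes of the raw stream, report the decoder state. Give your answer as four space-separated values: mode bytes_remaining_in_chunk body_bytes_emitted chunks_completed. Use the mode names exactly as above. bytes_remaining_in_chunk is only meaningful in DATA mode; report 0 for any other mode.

Byte 0 = '4': mode=SIZE remaining=0 emitted=0 chunks_done=0
Byte 1 = 0x0D: mode=SIZE_CR remaining=0 emitted=0 chunks_done=0
Byte 2 = 0x0A: mode=DATA remaining=4 emitted=0 chunks_done=0
Byte 3 = 'i': mode=DATA remaining=3 emitted=1 chunks_done=0
Byte 4 = 'h': mode=DATA remaining=2 emitted=2 chunks_done=0
Byte 5 = 'r': mode=DATA remaining=1 emitted=3 chunks_done=0
Byte 6 = 'y': mode=DATA_DONE remaining=0 emitted=4 chunks_done=0
Byte 7 = 0x0D: mode=DATA_CR remaining=0 emitted=4 chunks_done=0
Byte 8 = 0x0A: mode=SIZE remaining=0 emitted=4 chunks_done=1
Byte 9 = '4': mode=SIZE remaining=0 emitted=4 chunks_done=1
Byte 10 = 0x0D: mode=SIZE_CR remaining=0 emitted=4 chunks_done=1

Answer: SIZE_CR 0 4 1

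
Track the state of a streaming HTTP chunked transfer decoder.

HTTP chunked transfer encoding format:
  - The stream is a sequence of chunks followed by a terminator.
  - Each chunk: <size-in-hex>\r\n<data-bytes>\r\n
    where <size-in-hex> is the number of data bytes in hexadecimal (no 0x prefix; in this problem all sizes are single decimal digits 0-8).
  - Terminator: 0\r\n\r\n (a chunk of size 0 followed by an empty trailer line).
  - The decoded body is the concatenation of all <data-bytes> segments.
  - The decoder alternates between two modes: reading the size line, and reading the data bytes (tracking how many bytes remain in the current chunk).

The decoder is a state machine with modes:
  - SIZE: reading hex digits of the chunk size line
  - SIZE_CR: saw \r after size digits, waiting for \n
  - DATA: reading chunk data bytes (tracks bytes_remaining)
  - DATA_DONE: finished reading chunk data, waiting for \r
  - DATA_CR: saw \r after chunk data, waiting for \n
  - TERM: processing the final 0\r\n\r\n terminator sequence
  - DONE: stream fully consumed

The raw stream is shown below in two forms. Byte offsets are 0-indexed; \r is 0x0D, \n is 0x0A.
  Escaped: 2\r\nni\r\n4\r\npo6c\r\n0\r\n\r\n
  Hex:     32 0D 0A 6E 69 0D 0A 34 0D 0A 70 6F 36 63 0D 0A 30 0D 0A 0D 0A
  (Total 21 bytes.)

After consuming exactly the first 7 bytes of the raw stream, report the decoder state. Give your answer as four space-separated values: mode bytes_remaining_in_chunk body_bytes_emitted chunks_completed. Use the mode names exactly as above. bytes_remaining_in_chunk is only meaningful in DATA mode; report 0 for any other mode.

Byte 0 = '2': mode=SIZE remaining=0 emitted=0 chunks_done=0
Byte 1 = 0x0D: mode=SIZE_CR remaining=0 emitted=0 chunks_done=0
Byte 2 = 0x0A: mode=DATA remaining=2 emitted=0 chunks_done=0
Byte 3 = 'n': mode=DATA remaining=1 emitted=1 chunks_done=0
Byte 4 = 'i': mode=DATA_DONE remaining=0 emitted=2 chunks_done=0
Byte 5 = 0x0D: mode=DATA_CR remaining=0 emitted=2 chunks_done=0
Byte 6 = 0x0A: mode=SIZE remaining=0 emitted=2 chunks_done=1

Answer: SIZE 0 2 1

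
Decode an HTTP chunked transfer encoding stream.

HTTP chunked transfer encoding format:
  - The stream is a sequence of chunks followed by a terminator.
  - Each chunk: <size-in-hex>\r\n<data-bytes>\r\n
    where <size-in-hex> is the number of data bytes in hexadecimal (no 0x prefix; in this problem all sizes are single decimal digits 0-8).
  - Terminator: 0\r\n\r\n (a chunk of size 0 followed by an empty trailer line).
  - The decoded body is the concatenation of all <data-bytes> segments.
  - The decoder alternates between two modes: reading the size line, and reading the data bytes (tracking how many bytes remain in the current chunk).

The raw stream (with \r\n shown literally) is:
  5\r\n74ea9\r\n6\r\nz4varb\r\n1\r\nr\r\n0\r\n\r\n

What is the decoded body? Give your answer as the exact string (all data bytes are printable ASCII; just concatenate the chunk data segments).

Chunk 1: stream[0..1]='5' size=0x5=5, data at stream[3..8]='74ea9' -> body[0..5], body so far='74ea9'
Chunk 2: stream[10..11]='6' size=0x6=6, data at stream[13..19]='z4varb' -> body[5..11], body so far='74ea9z4varb'
Chunk 3: stream[21..22]='1' size=0x1=1, data at stream[24..25]='r' -> body[11..12], body so far='74ea9z4varbr'
Chunk 4: stream[27..28]='0' size=0 (terminator). Final body='74ea9z4varbr' (12 bytes)

Answer: 74ea9z4varbr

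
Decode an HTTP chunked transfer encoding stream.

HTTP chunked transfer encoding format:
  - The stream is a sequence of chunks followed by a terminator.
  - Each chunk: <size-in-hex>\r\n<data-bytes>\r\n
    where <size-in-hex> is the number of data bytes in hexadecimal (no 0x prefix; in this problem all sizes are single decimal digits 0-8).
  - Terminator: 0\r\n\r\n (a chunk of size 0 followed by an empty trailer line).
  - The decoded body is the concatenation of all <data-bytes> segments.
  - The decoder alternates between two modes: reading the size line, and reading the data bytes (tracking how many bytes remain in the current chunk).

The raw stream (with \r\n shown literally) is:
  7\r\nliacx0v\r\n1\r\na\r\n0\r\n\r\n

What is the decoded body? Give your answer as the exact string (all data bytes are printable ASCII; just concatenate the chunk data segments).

Chunk 1: stream[0..1]='7' size=0x7=7, data at stream[3..10]='liacx0v' -> body[0..7], body so far='liacx0v'
Chunk 2: stream[12..13]='1' size=0x1=1, data at stream[15..16]='a' -> body[7..8], body so far='liacx0va'
Chunk 3: stream[18..19]='0' size=0 (terminator). Final body='liacx0va' (8 bytes)

Answer: liacx0va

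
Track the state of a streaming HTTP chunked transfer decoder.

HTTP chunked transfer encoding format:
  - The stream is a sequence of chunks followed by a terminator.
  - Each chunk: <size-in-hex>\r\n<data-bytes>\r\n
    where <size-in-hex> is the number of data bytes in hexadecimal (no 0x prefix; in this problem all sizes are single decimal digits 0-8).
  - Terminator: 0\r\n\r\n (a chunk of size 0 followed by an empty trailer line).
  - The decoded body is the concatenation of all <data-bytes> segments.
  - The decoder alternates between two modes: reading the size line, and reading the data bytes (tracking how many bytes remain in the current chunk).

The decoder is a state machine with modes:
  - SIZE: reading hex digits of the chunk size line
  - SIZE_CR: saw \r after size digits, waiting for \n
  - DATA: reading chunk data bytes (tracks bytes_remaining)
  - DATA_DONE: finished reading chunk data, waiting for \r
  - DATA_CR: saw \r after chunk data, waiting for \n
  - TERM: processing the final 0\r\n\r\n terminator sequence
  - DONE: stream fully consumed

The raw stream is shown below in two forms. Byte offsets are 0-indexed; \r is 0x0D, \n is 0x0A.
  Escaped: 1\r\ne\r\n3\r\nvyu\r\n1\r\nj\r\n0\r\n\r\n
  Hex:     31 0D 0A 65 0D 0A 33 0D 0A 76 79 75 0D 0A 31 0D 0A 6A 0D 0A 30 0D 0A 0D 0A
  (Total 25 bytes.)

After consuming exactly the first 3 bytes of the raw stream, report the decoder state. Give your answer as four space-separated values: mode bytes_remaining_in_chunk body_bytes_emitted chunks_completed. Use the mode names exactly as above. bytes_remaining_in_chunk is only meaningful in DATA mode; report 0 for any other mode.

Byte 0 = '1': mode=SIZE remaining=0 emitted=0 chunks_done=0
Byte 1 = 0x0D: mode=SIZE_CR remaining=0 emitted=0 chunks_done=0
Byte 2 = 0x0A: mode=DATA remaining=1 emitted=0 chunks_done=0

Answer: DATA 1 0 0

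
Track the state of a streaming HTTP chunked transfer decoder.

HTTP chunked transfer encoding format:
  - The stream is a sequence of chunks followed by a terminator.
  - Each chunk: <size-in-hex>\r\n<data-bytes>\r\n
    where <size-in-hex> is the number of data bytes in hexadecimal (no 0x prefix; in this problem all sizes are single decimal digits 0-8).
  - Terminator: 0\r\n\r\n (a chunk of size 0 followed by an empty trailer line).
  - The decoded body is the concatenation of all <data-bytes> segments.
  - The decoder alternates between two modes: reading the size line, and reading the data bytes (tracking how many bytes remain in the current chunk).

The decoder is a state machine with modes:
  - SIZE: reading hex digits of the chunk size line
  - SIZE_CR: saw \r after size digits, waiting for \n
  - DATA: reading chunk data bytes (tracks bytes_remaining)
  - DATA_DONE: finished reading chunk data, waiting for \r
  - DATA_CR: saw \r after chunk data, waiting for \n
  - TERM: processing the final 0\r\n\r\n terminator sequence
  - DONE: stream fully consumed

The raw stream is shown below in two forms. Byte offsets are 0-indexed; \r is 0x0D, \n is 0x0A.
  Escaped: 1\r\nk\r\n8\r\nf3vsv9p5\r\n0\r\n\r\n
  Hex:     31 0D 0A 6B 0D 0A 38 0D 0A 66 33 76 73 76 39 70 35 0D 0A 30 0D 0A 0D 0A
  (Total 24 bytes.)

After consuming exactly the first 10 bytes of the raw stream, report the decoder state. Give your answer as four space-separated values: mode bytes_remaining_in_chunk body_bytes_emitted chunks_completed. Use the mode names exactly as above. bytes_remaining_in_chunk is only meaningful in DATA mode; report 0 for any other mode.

Answer: DATA 7 2 1

Derivation:
Byte 0 = '1': mode=SIZE remaining=0 emitted=0 chunks_done=0
Byte 1 = 0x0D: mode=SIZE_CR remaining=0 emitted=0 chunks_done=0
Byte 2 = 0x0A: mode=DATA remaining=1 emitted=0 chunks_done=0
Byte 3 = 'k': mode=DATA_DONE remaining=0 emitted=1 chunks_done=0
Byte 4 = 0x0D: mode=DATA_CR remaining=0 emitted=1 chunks_done=0
Byte 5 = 0x0A: mode=SIZE remaining=0 emitted=1 chunks_done=1
Byte 6 = '8': mode=SIZE remaining=0 emitted=1 chunks_done=1
Byte 7 = 0x0D: mode=SIZE_CR remaining=0 emitted=1 chunks_done=1
Byte 8 = 0x0A: mode=DATA remaining=8 emitted=1 chunks_done=1
Byte 9 = 'f': mode=DATA remaining=7 emitted=2 chunks_done=1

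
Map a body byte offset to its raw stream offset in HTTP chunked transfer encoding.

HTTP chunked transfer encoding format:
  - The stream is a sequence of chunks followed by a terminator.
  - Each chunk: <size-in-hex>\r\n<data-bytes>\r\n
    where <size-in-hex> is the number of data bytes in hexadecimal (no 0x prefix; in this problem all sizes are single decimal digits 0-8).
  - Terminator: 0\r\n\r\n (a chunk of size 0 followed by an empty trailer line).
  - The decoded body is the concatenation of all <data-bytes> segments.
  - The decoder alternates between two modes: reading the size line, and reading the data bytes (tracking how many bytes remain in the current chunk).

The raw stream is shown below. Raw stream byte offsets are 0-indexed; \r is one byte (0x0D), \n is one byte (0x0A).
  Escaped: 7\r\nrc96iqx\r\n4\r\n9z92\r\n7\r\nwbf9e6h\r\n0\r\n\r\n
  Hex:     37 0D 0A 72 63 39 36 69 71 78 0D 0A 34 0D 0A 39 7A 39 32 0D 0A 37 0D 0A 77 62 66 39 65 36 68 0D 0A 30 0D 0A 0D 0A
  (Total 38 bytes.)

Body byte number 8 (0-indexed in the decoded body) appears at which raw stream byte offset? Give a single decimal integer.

Chunk 1: stream[0..1]='7' size=0x7=7, data at stream[3..10]='rc96iqx' -> body[0..7], body so far='rc96iqx'
Chunk 2: stream[12..13]='4' size=0x4=4, data at stream[15..19]='9z92' -> body[7..11], body so far='rc96iqx9z92'
Chunk 3: stream[21..22]='7' size=0x7=7, data at stream[24..31]='wbf9e6h' -> body[11..18], body so far='rc96iqx9z92wbf9e6h'
Chunk 4: stream[33..34]='0' size=0 (terminator). Final body='rc96iqx9z92wbf9e6h' (18 bytes)
Body byte 8 at stream offset 16

Answer: 16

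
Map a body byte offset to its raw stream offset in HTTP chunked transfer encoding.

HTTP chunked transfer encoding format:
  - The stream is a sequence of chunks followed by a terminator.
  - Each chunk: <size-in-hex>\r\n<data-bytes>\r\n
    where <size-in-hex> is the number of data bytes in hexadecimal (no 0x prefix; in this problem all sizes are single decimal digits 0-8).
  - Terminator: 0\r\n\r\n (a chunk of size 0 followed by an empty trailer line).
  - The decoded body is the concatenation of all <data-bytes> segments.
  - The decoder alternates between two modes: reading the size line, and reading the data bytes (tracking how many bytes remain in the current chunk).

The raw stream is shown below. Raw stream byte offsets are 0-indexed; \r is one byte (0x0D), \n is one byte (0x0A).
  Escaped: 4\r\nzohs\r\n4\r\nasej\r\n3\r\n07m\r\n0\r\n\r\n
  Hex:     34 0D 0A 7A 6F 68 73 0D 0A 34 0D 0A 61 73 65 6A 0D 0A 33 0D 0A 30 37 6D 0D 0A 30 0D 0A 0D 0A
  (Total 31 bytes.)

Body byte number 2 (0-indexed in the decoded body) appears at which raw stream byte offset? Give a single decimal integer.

Chunk 1: stream[0..1]='4' size=0x4=4, data at stream[3..7]='zohs' -> body[0..4], body so far='zohs'
Chunk 2: stream[9..10]='4' size=0x4=4, data at stream[12..16]='asej' -> body[4..8], body so far='zohsasej'
Chunk 3: stream[18..19]='3' size=0x3=3, data at stream[21..24]='07m' -> body[8..11], body so far='zohsasej07m'
Chunk 4: stream[26..27]='0' size=0 (terminator). Final body='zohsasej07m' (11 bytes)
Body byte 2 at stream offset 5

Answer: 5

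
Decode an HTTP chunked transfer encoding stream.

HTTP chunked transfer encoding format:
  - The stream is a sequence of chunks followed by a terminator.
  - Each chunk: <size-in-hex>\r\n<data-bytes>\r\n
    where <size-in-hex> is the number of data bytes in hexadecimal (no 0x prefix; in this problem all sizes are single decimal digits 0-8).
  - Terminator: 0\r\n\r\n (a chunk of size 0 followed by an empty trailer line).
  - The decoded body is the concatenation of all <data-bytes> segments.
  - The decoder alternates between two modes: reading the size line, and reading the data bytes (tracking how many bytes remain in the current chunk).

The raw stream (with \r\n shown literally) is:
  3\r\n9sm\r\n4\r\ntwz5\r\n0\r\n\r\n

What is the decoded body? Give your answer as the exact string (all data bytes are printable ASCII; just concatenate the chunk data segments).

Chunk 1: stream[0..1]='3' size=0x3=3, data at stream[3..6]='9sm' -> body[0..3], body so far='9sm'
Chunk 2: stream[8..9]='4' size=0x4=4, data at stream[11..15]='twz5' -> body[3..7], body so far='9smtwz5'
Chunk 3: stream[17..18]='0' size=0 (terminator). Final body='9smtwz5' (7 bytes)

Answer: 9smtwz5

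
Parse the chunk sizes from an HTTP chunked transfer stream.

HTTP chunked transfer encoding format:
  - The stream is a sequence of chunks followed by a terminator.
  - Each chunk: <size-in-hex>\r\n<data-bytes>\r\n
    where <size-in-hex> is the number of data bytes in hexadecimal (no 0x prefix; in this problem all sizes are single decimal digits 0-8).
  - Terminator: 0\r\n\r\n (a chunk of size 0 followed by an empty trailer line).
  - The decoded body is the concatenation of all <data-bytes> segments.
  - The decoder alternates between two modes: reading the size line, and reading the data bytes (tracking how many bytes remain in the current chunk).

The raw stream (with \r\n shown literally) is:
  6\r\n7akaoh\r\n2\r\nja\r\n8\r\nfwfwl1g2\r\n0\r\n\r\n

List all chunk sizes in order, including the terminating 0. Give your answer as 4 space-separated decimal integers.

Chunk 1: stream[0..1]='6' size=0x6=6, data at stream[3..9]='7akaoh' -> body[0..6], body so far='7akaoh'
Chunk 2: stream[11..12]='2' size=0x2=2, data at stream[14..16]='ja' -> body[6..8], body so far='7akaohja'
Chunk 3: stream[18..19]='8' size=0x8=8, data at stream[21..29]='fwfwl1g2' -> body[8..16], body so far='7akaohjafwfwl1g2'
Chunk 4: stream[31..32]='0' size=0 (terminator). Final body='7akaohjafwfwl1g2' (16 bytes)

Answer: 6 2 8 0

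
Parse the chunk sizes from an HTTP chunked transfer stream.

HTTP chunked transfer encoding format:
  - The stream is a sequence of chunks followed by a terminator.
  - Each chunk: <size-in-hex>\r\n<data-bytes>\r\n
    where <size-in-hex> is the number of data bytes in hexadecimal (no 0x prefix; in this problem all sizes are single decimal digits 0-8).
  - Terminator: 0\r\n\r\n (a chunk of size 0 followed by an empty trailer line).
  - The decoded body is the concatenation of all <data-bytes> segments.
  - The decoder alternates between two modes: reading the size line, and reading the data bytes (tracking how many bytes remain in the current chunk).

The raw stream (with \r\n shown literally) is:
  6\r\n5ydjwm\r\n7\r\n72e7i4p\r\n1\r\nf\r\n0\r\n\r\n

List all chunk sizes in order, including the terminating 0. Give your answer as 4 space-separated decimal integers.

Answer: 6 7 1 0

Derivation:
Chunk 1: stream[0..1]='6' size=0x6=6, data at stream[3..9]='5ydjwm' -> body[0..6], body so far='5ydjwm'
Chunk 2: stream[11..12]='7' size=0x7=7, data at stream[14..21]='72e7i4p' -> body[6..13], body so far='5ydjwm72e7i4p'
Chunk 3: stream[23..24]='1' size=0x1=1, data at stream[26..27]='f' -> body[13..14], body so far='5ydjwm72e7i4pf'
Chunk 4: stream[29..30]='0' size=0 (terminator). Final body='5ydjwm72e7i4pf' (14 bytes)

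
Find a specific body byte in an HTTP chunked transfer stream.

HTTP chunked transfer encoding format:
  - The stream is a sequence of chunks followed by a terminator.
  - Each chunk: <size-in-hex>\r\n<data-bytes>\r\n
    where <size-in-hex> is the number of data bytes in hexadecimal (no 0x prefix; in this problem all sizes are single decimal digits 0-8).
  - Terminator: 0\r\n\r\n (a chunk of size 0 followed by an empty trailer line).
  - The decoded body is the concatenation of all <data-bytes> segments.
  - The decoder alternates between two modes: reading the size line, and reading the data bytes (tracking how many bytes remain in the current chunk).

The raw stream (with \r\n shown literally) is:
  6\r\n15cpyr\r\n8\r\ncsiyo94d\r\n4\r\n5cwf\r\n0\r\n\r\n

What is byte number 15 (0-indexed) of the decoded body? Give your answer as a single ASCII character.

Chunk 1: stream[0..1]='6' size=0x6=6, data at stream[3..9]='15cpyr' -> body[0..6], body so far='15cpyr'
Chunk 2: stream[11..12]='8' size=0x8=8, data at stream[14..22]='csiyo94d' -> body[6..14], body so far='15cpyrcsiyo94d'
Chunk 3: stream[24..25]='4' size=0x4=4, data at stream[27..31]='5cwf' -> body[14..18], body so far='15cpyrcsiyo94d5cwf'
Chunk 4: stream[33..34]='0' size=0 (terminator). Final body='15cpyrcsiyo94d5cwf' (18 bytes)
Body byte 15 = 'c'

Answer: c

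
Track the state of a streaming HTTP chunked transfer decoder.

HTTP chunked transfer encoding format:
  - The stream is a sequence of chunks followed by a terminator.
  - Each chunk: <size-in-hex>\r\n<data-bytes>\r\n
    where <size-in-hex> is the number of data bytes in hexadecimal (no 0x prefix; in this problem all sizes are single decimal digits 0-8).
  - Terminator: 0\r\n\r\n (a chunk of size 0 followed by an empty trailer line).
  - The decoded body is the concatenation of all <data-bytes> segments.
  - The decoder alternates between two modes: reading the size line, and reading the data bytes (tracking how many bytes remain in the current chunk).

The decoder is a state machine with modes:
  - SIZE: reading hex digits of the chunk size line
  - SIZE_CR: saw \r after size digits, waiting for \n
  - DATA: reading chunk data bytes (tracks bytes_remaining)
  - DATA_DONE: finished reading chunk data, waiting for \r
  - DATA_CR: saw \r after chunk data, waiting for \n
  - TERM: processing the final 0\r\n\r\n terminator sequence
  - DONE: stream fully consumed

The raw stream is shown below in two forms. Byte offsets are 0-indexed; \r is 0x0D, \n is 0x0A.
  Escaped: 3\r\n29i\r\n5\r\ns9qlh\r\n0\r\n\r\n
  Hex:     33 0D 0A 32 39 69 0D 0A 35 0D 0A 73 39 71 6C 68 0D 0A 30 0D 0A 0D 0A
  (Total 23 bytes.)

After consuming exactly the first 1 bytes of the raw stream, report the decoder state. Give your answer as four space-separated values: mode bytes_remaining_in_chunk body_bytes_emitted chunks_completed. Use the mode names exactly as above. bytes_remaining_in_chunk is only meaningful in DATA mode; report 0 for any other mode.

Answer: SIZE 0 0 0

Derivation:
Byte 0 = '3': mode=SIZE remaining=0 emitted=0 chunks_done=0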